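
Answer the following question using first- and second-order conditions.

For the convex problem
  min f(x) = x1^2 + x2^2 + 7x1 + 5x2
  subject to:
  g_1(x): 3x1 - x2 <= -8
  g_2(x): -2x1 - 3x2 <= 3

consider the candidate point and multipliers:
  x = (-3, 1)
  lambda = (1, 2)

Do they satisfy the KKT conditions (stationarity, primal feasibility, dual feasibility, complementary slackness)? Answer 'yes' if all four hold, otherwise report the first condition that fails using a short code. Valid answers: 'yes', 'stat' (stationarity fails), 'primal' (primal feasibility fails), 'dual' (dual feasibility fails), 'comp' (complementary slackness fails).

Gradient of f: grad f(x) = Q x + c = (1, 7)
Constraint values g_i(x) = a_i^T x - b_i:
  g_1((-3, 1)) = -2
  g_2((-3, 1)) = 0
Stationarity residual: grad f(x) + sum_i lambda_i a_i = (0, 0)
  -> stationarity OK
Primal feasibility (all g_i <= 0): OK
Dual feasibility (all lambda_i >= 0): OK
Complementary slackness (lambda_i * g_i(x) = 0 for all i): FAILS

Verdict: the first failing condition is complementary_slackness -> comp.

comp


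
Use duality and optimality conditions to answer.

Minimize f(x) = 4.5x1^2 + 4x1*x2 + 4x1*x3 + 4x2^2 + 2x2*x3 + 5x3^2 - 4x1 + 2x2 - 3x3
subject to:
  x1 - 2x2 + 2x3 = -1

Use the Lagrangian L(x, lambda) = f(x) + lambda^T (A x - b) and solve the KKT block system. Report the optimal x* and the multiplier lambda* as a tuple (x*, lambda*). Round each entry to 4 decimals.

Form the Lagrangian:
  L(x, lambda) = (1/2) x^T Q x + c^T x + lambda^T (A x - b)
Stationarity (grad_x L = 0): Q x + c + A^T lambda = 0.
Primal feasibility: A x = b.

This gives the KKT block system:
  [ Q   A^T ] [ x     ]   [-c ]
  [ A    0  ] [ lambda ] = [ b ]

Solving the linear system:
  x*      = (0.1863, 0.3012, -0.2919)
  lambda* = (2.2857)
  f(x*)   = 1.5093

x* = (0.1863, 0.3012, -0.2919), lambda* = (2.2857)


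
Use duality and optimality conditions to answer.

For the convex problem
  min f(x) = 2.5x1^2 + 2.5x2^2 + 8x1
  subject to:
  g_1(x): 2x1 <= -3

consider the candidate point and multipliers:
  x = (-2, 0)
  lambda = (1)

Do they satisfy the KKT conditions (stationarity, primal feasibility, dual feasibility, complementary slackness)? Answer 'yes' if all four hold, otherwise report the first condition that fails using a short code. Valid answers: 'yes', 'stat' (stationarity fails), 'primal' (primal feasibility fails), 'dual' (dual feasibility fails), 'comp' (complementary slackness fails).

Gradient of f: grad f(x) = Q x + c = (-2, 0)
Constraint values g_i(x) = a_i^T x - b_i:
  g_1((-2, 0)) = -1
Stationarity residual: grad f(x) + sum_i lambda_i a_i = (0, 0)
  -> stationarity OK
Primal feasibility (all g_i <= 0): OK
Dual feasibility (all lambda_i >= 0): OK
Complementary slackness (lambda_i * g_i(x) = 0 for all i): FAILS

Verdict: the first failing condition is complementary_slackness -> comp.

comp


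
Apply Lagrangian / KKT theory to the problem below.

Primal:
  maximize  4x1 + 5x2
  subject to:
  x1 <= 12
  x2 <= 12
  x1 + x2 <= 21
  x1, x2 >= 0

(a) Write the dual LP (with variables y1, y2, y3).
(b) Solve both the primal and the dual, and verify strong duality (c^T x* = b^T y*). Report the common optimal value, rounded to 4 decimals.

The standard primal-dual pair for 'max c^T x s.t. A x <= b, x >= 0' is:
  Dual:  min b^T y  s.t.  A^T y >= c,  y >= 0.

So the dual LP is:
  minimize  12y1 + 12y2 + 21y3
  subject to:
    y1 + y3 >= 4
    y2 + y3 >= 5
    y1, y2, y3 >= 0

Solving the primal: x* = (9, 12).
  primal value c^T x* = 96.
Solving the dual: y* = (0, 1, 4).
  dual value b^T y* = 96.
Strong duality: c^T x* = b^T y*. Confirmed.

96


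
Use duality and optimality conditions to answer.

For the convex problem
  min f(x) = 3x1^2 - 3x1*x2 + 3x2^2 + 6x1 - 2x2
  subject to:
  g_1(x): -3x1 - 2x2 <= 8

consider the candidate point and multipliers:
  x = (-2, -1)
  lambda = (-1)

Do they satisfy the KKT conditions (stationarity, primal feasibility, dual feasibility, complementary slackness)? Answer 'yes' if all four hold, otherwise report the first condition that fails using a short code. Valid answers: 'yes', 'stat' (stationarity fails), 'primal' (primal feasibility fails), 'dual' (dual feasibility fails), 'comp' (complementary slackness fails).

Gradient of f: grad f(x) = Q x + c = (-3, -2)
Constraint values g_i(x) = a_i^T x - b_i:
  g_1((-2, -1)) = 0
Stationarity residual: grad f(x) + sum_i lambda_i a_i = (0, 0)
  -> stationarity OK
Primal feasibility (all g_i <= 0): OK
Dual feasibility (all lambda_i >= 0): FAILS
Complementary slackness (lambda_i * g_i(x) = 0 for all i): OK

Verdict: the first failing condition is dual_feasibility -> dual.

dual


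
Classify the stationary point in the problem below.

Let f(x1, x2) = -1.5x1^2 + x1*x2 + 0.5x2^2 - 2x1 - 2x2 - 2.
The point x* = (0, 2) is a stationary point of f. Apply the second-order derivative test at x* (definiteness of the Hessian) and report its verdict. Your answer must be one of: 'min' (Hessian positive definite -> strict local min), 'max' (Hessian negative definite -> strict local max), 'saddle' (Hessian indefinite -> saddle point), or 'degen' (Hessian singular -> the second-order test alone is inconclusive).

Compute the Hessian H = grad^2 f:
  H = [[-3, 1], [1, 1]]
Verify stationarity: grad f(x*) = H x* + g = (0, 0).
Eigenvalues of H: -3.2361, 1.2361.
Eigenvalues have mixed signs, so H is indefinite -> x* is a saddle point.

saddle


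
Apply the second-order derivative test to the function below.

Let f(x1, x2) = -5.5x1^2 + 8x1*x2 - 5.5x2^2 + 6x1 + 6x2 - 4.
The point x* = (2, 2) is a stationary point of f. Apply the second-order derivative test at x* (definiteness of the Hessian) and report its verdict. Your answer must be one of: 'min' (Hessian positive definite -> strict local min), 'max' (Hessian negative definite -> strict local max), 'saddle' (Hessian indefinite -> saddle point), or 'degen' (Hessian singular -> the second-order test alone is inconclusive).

Compute the Hessian H = grad^2 f:
  H = [[-11, 8], [8, -11]]
Verify stationarity: grad f(x*) = H x* + g = (0, 0).
Eigenvalues of H: -19, -3.
Both eigenvalues < 0, so H is negative definite -> x* is a strict local max.

max


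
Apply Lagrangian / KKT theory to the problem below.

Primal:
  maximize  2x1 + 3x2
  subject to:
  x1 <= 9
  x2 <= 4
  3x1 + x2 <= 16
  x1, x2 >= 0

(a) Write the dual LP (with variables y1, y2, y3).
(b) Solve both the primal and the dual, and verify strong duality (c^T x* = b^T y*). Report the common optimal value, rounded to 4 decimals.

The standard primal-dual pair for 'max c^T x s.t. A x <= b, x >= 0' is:
  Dual:  min b^T y  s.t.  A^T y >= c,  y >= 0.

So the dual LP is:
  minimize  9y1 + 4y2 + 16y3
  subject to:
    y1 + 3y3 >= 2
    y2 + y3 >= 3
    y1, y2, y3 >= 0

Solving the primal: x* = (4, 4).
  primal value c^T x* = 20.
Solving the dual: y* = (0, 2.3333, 0.6667).
  dual value b^T y* = 20.
Strong duality: c^T x* = b^T y*. Confirmed.

20


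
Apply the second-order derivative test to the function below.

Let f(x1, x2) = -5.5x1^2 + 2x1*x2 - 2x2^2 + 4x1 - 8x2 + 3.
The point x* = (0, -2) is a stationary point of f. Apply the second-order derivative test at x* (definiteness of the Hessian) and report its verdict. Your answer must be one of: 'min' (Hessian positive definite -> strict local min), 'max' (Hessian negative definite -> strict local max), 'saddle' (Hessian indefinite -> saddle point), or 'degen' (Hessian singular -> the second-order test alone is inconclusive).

Compute the Hessian H = grad^2 f:
  H = [[-11, 2], [2, -4]]
Verify stationarity: grad f(x*) = H x* + g = (0, 0).
Eigenvalues of H: -11.5311, -3.4689.
Both eigenvalues < 0, so H is negative definite -> x* is a strict local max.

max


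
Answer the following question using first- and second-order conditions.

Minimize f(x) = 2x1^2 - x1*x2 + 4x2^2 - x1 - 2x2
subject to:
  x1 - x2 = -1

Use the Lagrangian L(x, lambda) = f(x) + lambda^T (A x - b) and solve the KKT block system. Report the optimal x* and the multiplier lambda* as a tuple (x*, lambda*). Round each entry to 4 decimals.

Form the Lagrangian:
  L(x, lambda) = (1/2) x^T Q x + c^T x + lambda^T (A x - b)
Stationarity (grad_x L = 0): Q x + c + A^T lambda = 0.
Primal feasibility: A x = b.

This gives the KKT block system:
  [ Q   A^T ] [ x     ]   [-c ]
  [ A    0  ] [ lambda ] = [ b ]

Solving the linear system:
  x*      = (-0.4, 0.6)
  lambda* = (3.2)
  f(x*)   = 1.2

x* = (-0.4, 0.6), lambda* = (3.2)


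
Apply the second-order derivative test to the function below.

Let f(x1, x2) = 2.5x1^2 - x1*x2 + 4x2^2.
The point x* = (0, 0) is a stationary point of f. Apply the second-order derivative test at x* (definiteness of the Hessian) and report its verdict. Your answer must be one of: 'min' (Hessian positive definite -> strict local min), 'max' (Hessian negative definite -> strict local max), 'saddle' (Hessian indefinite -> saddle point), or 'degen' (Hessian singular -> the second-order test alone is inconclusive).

Compute the Hessian H = grad^2 f:
  H = [[5, -1], [-1, 8]]
Verify stationarity: grad f(x*) = H x* + g = (0, 0).
Eigenvalues of H: 4.6972, 8.3028.
Both eigenvalues > 0, so H is positive definite -> x* is a strict local min.

min


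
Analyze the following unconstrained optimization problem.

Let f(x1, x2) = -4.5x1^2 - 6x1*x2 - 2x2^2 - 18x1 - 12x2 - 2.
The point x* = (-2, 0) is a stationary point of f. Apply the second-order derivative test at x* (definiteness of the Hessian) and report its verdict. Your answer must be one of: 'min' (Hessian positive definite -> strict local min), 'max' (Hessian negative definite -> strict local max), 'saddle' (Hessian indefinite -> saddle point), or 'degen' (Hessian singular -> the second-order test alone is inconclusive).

Compute the Hessian H = grad^2 f:
  H = [[-9, -6], [-6, -4]]
Verify stationarity: grad f(x*) = H x* + g = (0, 0).
Eigenvalues of H: -13, 0.
H has a zero eigenvalue (singular; negative semidefinite but not definite), so H is neither positive definite, negative definite, nor indefinite. The second-order test alone is inconclusive -> degen.
(Indeed, f is constant along the null direction of H through x*, so x* is not a strict local extremum.)

degen


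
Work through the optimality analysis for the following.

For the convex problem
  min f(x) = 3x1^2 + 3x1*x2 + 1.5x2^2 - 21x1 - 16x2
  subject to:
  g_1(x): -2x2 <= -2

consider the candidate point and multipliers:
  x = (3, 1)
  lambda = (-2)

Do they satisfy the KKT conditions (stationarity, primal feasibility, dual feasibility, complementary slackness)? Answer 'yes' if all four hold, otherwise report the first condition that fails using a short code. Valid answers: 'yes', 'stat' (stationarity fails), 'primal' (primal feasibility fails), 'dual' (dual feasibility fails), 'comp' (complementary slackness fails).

Gradient of f: grad f(x) = Q x + c = (0, -4)
Constraint values g_i(x) = a_i^T x - b_i:
  g_1((3, 1)) = 0
Stationarity residual: grad f(x) + sum_i lambda_i a_i = (0, 0)
  -> stationarity OK
Primal feasibility (all g_i <= 0): OK
Dual feasibility (all lambda_i >= 0): FAILS
Complementary slackness (lambda_i * g_i(x) = 0 for all i): OK

Verdict: the first failing condition is dual_feasibility -> dual.

dual


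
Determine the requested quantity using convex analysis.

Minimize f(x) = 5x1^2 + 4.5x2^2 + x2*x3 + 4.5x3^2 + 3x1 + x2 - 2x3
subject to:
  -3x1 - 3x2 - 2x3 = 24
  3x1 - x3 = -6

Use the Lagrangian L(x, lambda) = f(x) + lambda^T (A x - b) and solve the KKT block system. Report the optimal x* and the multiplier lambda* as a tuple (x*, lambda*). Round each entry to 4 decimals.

Form the Lagrangian:
  L(x, lambda) = (1/2) x^T Q x + c^T x + lambda^T (A x - b)
Stationarity (grad_x L = 0): Q x + c + A^T lambda = 0.
Primal feasibility: A x = b.

This gives the KKT block system:
  [ Q   A^T ] [ x     ]   [-c ]
  [ A    0  ] [ lambda ] = [ b ]

Solving the linear system:
  x*      = (-2.7662, -3.7013, -2.2987)
  lambda* = (-11.5368, -3.316)
  f(x*)   = 124.7922

x* = (-2.7662, -3.7013, -2.2987), lambda* = (-11.5368, -3.316)


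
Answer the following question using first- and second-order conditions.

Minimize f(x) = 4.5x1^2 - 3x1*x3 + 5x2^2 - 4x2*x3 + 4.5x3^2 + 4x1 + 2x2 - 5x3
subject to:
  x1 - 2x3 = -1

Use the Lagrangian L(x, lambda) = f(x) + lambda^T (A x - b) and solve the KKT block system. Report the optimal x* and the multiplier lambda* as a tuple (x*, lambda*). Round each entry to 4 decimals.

Form the Lagrangian:
  L(x, lambda) = (1/2) x^T Q x + c^T x + lambda^T (A x - b)
Stationarity (grad_x L = 0): Q x + c + A^T lambda = 0.
Primal feasibility: A x = b.

This gives the KKT block system:
  [ Q   A^T ] [ x     ]   [-c ]
  [ A    0  ] [ lambda ] = [ b ]

Solving the linear system:
  x*      = (-0.2866, -0.0573, 0.3567)
  lambda* = (-0.3503)
  f(x*)   = -1.6975

x* = (-0.2866, -0.0573, 0.3567), lambda* = (-0.3503)


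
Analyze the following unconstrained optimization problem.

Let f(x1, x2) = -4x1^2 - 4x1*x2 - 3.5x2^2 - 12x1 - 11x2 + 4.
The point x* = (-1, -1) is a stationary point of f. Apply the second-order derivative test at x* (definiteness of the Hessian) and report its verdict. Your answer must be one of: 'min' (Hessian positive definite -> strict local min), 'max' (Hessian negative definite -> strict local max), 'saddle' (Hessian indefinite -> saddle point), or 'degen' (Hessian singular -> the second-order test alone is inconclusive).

Compute the Hessian H = grad^2 f:
  H = [[-8, -4], [-4, -7]]
Verify stationarity: grad f(x*) = H x* + g = (0, 0).
Eigenvalues of H: -11.5311, -3.4689.
Both eigenvalues < 0, so H is negative definite -> x* is a strict local max.

max


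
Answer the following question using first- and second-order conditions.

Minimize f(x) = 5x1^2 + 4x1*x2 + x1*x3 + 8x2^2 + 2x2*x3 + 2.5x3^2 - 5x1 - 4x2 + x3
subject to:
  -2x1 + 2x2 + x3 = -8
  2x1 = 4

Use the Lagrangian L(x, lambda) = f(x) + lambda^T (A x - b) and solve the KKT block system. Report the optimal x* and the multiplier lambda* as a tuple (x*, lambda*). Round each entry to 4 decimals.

Form the Lagrangian:
  L(x, lambda) = (1/2) x^T Q x + c^T x + lambda^T (A x - b)
Stationarity (grad_x L = 0): Q x + c + A^T lambda = 0.
Primal feasibility: A x = b.

This gives the KKT block system:
  [ Q   A^T ] [ x     ]   [-c ]
  [ A    0  ] [ lambda ] = [ b ]

Solving the linear system:
  x*      = (2, -1.0714, -1.8571)
  lambda* = (8.4286, 4)
  f(x*)   = 21.9286

x* = (2, -1.0714, -1.8571), lambda* = (8.4286, 4)


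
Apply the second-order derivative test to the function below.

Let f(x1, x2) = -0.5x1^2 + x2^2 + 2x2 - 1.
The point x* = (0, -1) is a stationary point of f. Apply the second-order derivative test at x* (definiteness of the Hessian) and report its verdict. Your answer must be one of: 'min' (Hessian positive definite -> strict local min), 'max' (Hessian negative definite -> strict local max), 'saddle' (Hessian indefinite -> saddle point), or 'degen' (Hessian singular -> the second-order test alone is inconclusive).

Compute the Hessian H = grad^2 f:
  H = [[-1, 0], [0, 2]]
Verify stationarity: grad f(x*) = H x* + g = (0, 0).
Eigenvalues of H: -1, 2.
Eigenvalues have mixed signs, so H is indefinite -> x* is a saddle point.

saddle


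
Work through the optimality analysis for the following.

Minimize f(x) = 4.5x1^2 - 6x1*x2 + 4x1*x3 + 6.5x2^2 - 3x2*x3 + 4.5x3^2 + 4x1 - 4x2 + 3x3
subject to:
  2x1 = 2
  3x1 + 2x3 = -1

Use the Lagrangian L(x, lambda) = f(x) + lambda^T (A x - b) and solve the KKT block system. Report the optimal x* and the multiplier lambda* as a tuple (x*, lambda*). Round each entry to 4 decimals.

Form the Lagrangian:
  L(x, lambda) = (1/2) x^T Q x + c^T x + lambda^T (A x - b)
Stationarity (grad_x L = 0): Q x + c + A^T lambda = 0.
Primal feasibility: A x = b.

This gives the KKT block system:
  [ Q   A^T ] [ x     ]   [-c ]
  [ A    0  ] [ lambda ] = [ b ]

Solving the linear system:
  x*      = (1, 0.3077, -2)
  lambda* = (-10.5192, 5.9615)
  f(x*)   = 11.8846

x* = (1, 0.3077, -2), lambda* = (-10.5192, 5.9615)


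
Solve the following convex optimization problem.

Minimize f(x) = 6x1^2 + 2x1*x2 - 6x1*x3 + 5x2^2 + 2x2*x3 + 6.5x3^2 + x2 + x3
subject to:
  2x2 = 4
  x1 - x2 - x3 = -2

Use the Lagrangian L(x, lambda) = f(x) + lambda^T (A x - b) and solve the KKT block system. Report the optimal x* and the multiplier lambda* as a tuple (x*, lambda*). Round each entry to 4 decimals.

Form the Lagrangian:
  L(x, lambda) = (1/2) x^T Q x + c^T x + lambda^T (A x - b)
Stationarity (grad_x L = 0): Q x + c + A^T lambda = 0.
Primal feasibility: A x = b.

This gives the KKT block system:
  [ Q   A^T ] [ x     ]   [-c ]
  [ A    0  ] [ lambda ] = [ b ]

Solving the linear system:
  x*      = (-0.6923, 2, -0.6923)
  lambda* = (-9.0385, 0.1538)
  f(x*)   = 18.8846

x* = (-0.6923, 2, -0.6923), lambda* = (-9.0385, 0.1538)


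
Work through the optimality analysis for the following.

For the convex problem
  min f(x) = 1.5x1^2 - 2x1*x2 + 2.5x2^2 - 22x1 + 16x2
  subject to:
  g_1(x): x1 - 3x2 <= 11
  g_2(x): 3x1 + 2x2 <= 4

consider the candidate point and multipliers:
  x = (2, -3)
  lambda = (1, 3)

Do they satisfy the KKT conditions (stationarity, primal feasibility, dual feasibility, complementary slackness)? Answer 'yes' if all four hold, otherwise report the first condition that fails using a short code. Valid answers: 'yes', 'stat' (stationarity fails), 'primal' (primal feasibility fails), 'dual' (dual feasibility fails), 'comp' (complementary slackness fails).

Gradient of f: grad f(x) = Q x + c = (-10, -3)
Constraint values g_i(x) = a_i^T x - b_i:
  g_1((2, -3)) = 0
  g_2((2, -3)) = -4
Stationarity residual: grad f(x) + sum_i lambda_i a_i = (0, 0)
  -> stationarity OK
Primal feasibility (all g_i <= 0): OK
Dual feasibility (all lambda_i >= 0): OK
Complementary slackness (lambda_i * g_i(x) = 0 for all i): FAILS

Verdict: the first failing condition is complementary_slackness -> comp.

comp


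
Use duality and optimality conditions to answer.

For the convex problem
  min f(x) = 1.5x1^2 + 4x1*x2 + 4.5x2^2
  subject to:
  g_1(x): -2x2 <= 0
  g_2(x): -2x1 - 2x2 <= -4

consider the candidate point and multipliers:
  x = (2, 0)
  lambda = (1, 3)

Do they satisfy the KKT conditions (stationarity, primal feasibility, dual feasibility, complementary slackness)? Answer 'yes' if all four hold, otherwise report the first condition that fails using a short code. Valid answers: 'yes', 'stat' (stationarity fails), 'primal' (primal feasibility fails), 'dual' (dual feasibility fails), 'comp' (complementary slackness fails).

Gradient of f: grad f(x) = Q x + c = (6, 8)
Constraint values g_i(x) = a_i^T x - b_i:
  g_1((2, 0)) = 0
  g_2((2, 0)) = 0
Stationarity residual: grad f(x) + sum_i lambda_i a_i = (0, 0)
  -> stationarity OK
Primal feasibility (all g_i <= 0): OK
Dual feasibility (all lambda_i >= 0): OK
Complementary slackness (lambda_i * g_i(x) = 0 for all i): OK

Verdict: yes, KKT holds.

yes


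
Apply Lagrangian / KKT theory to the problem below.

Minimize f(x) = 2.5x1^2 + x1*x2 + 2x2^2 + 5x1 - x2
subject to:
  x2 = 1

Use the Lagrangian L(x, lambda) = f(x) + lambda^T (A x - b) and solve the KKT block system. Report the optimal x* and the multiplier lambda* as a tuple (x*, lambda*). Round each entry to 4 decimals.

Form the Lagrangian:
  L(x, lambda) = (1/2) x^T Q x + c^T x + lambda^T (A x - b)
Stationarity (grad_x L = 0): Q x + c + A^T lambda = 0.
Primal feasibility: A x = b.

This gives the KKT block system:
  [ Q   A^T ] [ x     ]   [-c ]
  [ A    0  ] [ lambda ] = [ b ]

Solving the linear system:
  x*      = (-1.2, 1)
  lambda* = (-1.8)
  f(x*)   = -2.6

x* = (-1.2, 1), lambda* = (-1.8)


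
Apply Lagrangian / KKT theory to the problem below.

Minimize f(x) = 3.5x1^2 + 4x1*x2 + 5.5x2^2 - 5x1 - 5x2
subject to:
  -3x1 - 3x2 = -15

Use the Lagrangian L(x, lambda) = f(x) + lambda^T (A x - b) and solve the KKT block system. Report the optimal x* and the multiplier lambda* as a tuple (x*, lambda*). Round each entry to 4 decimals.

Form the Lagrangian:
  L(x, lambda) = (1/2) x^T Q x + c^T x + lambda^T (A x - b)
Stationarity (grad_x L = 0): Q x + c + A^T lambda = 0.
Primal feasibility: A x = b.

This gives the KKT block system:
  [ Q   A^T ] [ x     ]   [-c ]
  [ A    0  ] [ lambda ] = [ b ]

Solving the linear system:
  x*      = (3.5, 1.5)
  lambda* = (8.5)
  f(x*)   = 51.25

x* = (3.5, 1.5), lambda* = (8.5)


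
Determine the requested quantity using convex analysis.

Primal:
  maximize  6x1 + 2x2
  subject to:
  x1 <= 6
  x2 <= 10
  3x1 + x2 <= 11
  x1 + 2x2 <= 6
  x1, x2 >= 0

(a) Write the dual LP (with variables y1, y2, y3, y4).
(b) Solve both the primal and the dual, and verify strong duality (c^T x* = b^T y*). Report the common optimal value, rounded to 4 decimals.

The standard primal-dual pair for 'max c^T x s.t. A x <= b, x >= 0' is:
  Dual:  min b^T y  s.t.  A^T y >= c,  y >= 0.

So the dual LP is:
  minimize  6y1 + 10y2 + 11y3 + 6y4
  subject to:
    y1 + 3y3 + y4 >= 6
    y2 + y3 + 2y4 >= 2
    y1, y2, y3, y4 >= 0

Solving the primal: x* = (3.2, 1.4).
  primal value c^T x* = 22.
Solving the dual: y* = (0, 0, 2, 0).
  dual value b^T y* = 22.
Strong duality: c^T x* = b^T y*. Confirmed.

22


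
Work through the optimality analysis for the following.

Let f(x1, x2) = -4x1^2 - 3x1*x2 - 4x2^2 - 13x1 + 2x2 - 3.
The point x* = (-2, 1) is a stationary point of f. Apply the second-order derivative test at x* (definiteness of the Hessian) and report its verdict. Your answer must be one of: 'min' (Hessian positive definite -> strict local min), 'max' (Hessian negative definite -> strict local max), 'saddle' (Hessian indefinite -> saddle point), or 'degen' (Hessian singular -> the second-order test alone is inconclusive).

Compute the Hessian H = grad^2 f:
  H = [[-8, -3], [-3, -8]]
Verify stationarity: grad f(x*) = H x* + g = (0, 0).
Eigenvalues of H: -11, -5.
Both eigenvalues < 0, so H is negative definite -> x* is a strict local max.

max


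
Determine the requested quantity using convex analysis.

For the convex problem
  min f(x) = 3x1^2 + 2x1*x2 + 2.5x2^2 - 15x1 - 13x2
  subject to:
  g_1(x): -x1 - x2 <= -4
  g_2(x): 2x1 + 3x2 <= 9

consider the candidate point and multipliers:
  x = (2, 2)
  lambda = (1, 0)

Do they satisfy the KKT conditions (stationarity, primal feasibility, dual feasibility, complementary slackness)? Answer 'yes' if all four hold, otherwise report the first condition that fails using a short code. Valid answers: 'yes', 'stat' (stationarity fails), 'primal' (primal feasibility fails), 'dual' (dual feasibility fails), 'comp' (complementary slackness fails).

Gradient of f: grad f(x) = Q x + c = (1, 1)
Constraint values g_i(x) = a_i^T x - b_i:
  g_1((2, 2)) = 0
  g_2((2, 2)) = 1
Stationarity residual: grad f(x) + sum_i lambda_i a_i = (0, 0)
  -> stationarity OK
Primal feasibility (all g_i <= 0): FAILS
Dual feasibility (all lambda_i >= 0): OK
Complementary slackness (lambda_i * g_i(x) = 0 for all i): OK

Verdict: the first failing condition is primal_feasibility -> primal.

primal


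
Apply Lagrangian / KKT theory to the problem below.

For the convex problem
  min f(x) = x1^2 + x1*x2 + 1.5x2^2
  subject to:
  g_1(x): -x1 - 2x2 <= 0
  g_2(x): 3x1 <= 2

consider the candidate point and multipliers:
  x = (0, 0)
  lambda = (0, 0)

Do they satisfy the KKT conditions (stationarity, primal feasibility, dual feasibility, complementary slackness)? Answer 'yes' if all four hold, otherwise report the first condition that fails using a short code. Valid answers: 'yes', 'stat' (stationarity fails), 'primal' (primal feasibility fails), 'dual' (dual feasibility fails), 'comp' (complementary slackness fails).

Gradient of f: grad f(x) = Q x + c = (0, 0)
Constraint values g_i(x) = a_i^T x - b_i:
  g_1((0, 0)) = 0
  g_2((0, 0)) = -2
Stationarity residual: grad f(x) + sum_i lambda_i a_i = (0, 0)
  -> stationarity OK
Primal feasibility (all g_i <= 0): OK
Dual feasibility (all lambda_i >= 0): OK
Complementary slackness (lambda_i * g_i(x) = 0 for all i): OK

Verdict: yes, KKT holds.

yes


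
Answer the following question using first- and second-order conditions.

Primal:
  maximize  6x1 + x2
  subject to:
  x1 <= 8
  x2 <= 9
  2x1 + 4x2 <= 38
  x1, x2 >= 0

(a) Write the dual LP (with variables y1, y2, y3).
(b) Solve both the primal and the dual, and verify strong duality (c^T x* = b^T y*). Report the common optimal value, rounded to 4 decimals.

The standard primal-dual pair for 'max c^T x s.t. A x <= b, x >= 0' is:
  Dual:  min b^T y  s.t.  A^T y >= c,  y >= 0.

So the dual LP is:
  minimize  8y1 + 9y2 + 38y3
  subject to:
    y1 + 2y3 >= 6
    y2 + 4y3 >= 1
    y1, y2, y3 >= 0

Solving the primal: x* = (8, 5.5).
  primal value c^T x* = 53.5.
Solving the dual: y* = (5.5, 0, 0.25).
  dual value b^T y* = 53.5.
Strong duality: c^T x* = b^T y*. Confirmed.

53.5


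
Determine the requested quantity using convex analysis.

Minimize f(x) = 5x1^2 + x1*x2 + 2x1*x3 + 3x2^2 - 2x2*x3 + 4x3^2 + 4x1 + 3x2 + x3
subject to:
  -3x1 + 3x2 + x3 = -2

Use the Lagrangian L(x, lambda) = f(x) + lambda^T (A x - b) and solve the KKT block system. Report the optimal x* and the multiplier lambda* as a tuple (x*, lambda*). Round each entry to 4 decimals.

Form the Lagrangian:
  L(x, lambda) = (1/2) x^T Q x + c^T x + lambda^T (A x - b)
Stationarity (grad_x L = 0): Q x + c + A^T lambda = 0.
Primal feasibility: A x = b.

This gives the KKT block system:
  [ Q   A^T ] [ x     ]   [-c ]
  [ A    0  ] [ lambda ] = [ b ]

Solving the linear system:
  x*      = (-0.1693, -0.7339, -0.3062)
  lambda* = (0.3202)
  f(x*)   = -1.2724

x* = (-0.1693, -0.7339, -0.3062), lambda* = (0.3202)


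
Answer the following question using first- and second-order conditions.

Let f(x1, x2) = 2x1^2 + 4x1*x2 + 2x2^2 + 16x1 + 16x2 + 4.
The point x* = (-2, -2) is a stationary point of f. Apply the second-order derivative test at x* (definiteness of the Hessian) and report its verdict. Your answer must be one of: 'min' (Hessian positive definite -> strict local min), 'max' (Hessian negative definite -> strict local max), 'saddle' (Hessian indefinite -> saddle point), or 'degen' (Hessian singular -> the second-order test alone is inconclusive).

Compute the Hessian H = grad^2 f:
  H = [[4, 4], [4, 4]]
Verify stationarity: grad f(x*) = H x* + g = (0, 0).
Eigenvalues of H: 0, 8.
H has a zero eigenvalue (singular; positive semidefinite but not definite), so H is neither positive definite, negative definite, nor indefinite. The second-order test alone is inconclusive -> degen.
(Indeed, f is constant along the null direction of H through x*, so x* is not a strict local extremum.)

degen


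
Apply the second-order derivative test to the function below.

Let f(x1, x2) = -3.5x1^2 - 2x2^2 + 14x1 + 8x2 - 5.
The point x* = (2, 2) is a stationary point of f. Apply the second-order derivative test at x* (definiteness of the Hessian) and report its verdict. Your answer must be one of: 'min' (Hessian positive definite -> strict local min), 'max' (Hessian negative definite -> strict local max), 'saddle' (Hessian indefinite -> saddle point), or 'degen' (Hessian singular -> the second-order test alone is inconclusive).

Compute the Hessian H = grad^2 f:
  H = [[-7, 0], [0, -4]]
Verify stationarity: grad f(x*) = H x* + g = (0, 0).
Eigenvalues of H: -7, -4.
Both eigenvalues < 0, so H is negative definite -> x* is a strict local max.

max


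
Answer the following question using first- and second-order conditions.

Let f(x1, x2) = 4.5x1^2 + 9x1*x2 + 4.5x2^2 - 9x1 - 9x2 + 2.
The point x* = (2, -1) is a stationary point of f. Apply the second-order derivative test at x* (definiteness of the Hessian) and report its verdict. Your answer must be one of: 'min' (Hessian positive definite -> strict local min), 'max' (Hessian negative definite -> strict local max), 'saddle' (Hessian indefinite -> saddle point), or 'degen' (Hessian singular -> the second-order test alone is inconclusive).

Compute the Hessian H = grad^2 f:
  H = [[9, 9], [9, 9]]
Verify stationarity: grad f(x*) = H x* + g = (0, 0).
Eigenvalues of H: 0, 18.
H has a zero eigenvalue (singular; positive semidefinite but not definite), so H is neither positive definite, negative definite, nor indefinite. The second-order test alone is inconclusive -> degen.
(Indeed, f is constant along the null direction of H through x*, so x* is not a strict local extremum.)

degen


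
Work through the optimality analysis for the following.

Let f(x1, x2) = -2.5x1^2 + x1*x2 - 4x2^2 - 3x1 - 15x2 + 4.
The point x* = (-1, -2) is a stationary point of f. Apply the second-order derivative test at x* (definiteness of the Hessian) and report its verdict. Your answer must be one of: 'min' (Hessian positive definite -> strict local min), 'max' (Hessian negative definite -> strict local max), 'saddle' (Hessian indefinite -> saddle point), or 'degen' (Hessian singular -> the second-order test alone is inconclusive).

Compute the Hessian H = grad^2 f:
  H = [[-5, 1], [1, -8]]
Verify stationarity: grad f(x*) = H x* + g = (0, 0).
Eigenvalues of H: -8.3028, -4.6972.
Both eigenvalues < 0, so H is negative definite -> x* is a strict local max.

max


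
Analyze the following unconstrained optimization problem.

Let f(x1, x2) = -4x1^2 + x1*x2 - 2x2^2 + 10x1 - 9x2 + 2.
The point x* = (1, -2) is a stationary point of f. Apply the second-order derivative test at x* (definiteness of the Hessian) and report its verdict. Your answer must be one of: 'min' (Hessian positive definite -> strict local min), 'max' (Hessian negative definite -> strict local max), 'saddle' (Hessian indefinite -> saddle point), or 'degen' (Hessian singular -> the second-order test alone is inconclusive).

Compute the Hessian H = grad^2 f:
  H = [[-8, 1], [1, -4]]
Verify stationarity: grad f(x*) = H x* + g = (0, 0).
Eigenvalues of H: -8.2361, -3.7639.
Both eigenvalues < 0, so H is negative definite -> x* is a strict local max.

max


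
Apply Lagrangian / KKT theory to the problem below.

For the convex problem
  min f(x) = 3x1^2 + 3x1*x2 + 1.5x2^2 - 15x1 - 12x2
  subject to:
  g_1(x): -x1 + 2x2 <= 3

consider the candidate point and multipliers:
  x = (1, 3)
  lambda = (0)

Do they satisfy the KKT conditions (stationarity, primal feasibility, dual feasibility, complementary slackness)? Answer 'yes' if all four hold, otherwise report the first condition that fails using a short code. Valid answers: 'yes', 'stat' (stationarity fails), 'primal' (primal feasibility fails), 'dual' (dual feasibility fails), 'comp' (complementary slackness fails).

Gradient of f: grad f(x) = Q x + c = (0, 0)
Constraint values g_i(x) = a_i^T x - b_i:
  g_1((1, 3)) = 2
Stationarity residual: grad f(x) + sum_i lambda_i a_i = (0, 0)
  -> stationarity OK
Primal feasibility (all g_i <= 0): FAILS
Dual feasibility (all lambda_i >= 0): OK
Complementary slackness (lambda_i * g_i(x) = 0 for all i): OK

Verdict: the first failing condition is primal_feasibility -> primal.

primal


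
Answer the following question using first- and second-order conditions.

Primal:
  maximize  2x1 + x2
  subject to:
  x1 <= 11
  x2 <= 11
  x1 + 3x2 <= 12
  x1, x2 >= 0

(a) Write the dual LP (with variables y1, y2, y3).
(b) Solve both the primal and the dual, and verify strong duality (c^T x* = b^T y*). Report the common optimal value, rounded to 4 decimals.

The standard primal-dual pair for 'max c^T x s.t. A x <= b, x >= 0' is:
  Dual:  min b^T y  s.t.  A^T y >= c,  y >= 0.

So the dual LP is:
  minimize  11y1 + 11y2 + 12y3
  subject to:
    y1 + y3 >= 2
    y2 + 3y3 >= 1
    y1, y2, y3 >= 0

Solving the primal: x* = (11, 0.3333).
  primal value c^T x* = 22.3333.
Solving the dual: y* = (1.6667, 0, 0.3333).
  dual value b^T y* = 22.3333.
Strong duality: c^T x* = b^T y*. Confirmed.

22.3333


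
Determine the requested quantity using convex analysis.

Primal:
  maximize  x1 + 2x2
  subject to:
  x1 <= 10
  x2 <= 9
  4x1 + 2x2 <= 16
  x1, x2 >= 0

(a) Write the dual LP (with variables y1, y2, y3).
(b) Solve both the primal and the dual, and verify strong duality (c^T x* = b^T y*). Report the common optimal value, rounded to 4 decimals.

The standard primal-dual pair for 'max c^T x s.t. A x <= b, x >= 0' is:
  Dual:  min b^T y  s.t.  A^T y >= c,  y >= 0.

So the dual LP is:
  minimize  10y1 + 9y2 + 16y3
  subject to:
    y1 + 4y3 >= 1
    y2 + 2y3 >= 2
    y1, y2, y3 >= 0

Solving the primal: x* = (0, 8).
  primal value c^T x* = 16.
Solving the dual: y* = (0, 0, 1).
  dual value b^T y* = 16.
Strong duality: c^T x* = b^T y*. Confirmed.

16


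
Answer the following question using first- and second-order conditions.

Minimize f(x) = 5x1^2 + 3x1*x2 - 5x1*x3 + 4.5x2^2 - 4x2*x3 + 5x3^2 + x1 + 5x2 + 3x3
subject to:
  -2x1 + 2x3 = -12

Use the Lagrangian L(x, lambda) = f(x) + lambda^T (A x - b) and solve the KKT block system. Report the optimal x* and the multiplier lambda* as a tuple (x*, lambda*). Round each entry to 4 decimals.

Form the Lagrangian:
  L(x, lambda) = (1/2) x^T Q x + c^T x + lambda^T (A x - b)
Stationarity (grad_x L = 0): Q x + c + A^T lambda = 0.
Primal feasibility: A x = b.

This gives the KKT block system:
  [ Q   A^T ] [ x     ]   [-c ]
  [ A    0  ] [ lambda ] = [ b ]

Solving the linear system:
  x*      = (2.3034, -2.9663, -3.6966)
  lambda* = (16.809)
  f(x*)   = 89.0449

x* = (2.3034, -2.9663, -3.6966), lambda* = (16.809)


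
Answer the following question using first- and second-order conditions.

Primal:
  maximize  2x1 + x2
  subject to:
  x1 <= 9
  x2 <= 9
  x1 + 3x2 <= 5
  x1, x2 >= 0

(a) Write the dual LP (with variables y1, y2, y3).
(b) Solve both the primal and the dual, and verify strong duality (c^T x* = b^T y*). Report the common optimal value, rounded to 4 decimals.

The standard primal-dual pair for 'max c^T x s.t. A x <= b, x >= 0' is:
  Dual:  min b^T y  s.t.  A^T y >= c,  y >= 0.

So the dual LP is:
  minimize  9y1 + 9y2 + 5y3
  subject to:
    y1 + y3 >= 2
    y2 + 3y3 >= 1
    y1, y2, y3 >= 0

Solving the primal: x* = (5, 0).
  primal value c^T x* = 10.
Solving the dual: y* = (0, 0, 2).
  dual value b^T y* = 10.
Strong duality: c^T x* = b^T y*. Confirmed.

10


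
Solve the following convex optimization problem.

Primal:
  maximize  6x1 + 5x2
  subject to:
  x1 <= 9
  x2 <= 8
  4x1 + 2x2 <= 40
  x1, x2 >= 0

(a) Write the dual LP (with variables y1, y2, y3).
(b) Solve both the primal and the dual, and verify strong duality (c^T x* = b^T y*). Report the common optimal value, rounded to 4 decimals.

The standard primal-dual pair for 'max c^T x s.t. A x <= b, x >= 0' is:
  Dual:  min b^T y  s.t.  A^T y >= c,  y >= 0.

So the dual LP is:
  minimize  9y1 + 8y2 + 40y3
  subject to:
    y1 + 4y3 >= 6
    y2 + 2y3 >= 5
    y1, y2, y3 >= 0

Solving the primal: x* = (6, 8).
  primal value c^T x* = 76.
Solving the dual: y* = (0, 2, 1.5).
  dual value b^T y* = 76.
Strong duality: c^T x* = b^T y*. Confirmed.

76


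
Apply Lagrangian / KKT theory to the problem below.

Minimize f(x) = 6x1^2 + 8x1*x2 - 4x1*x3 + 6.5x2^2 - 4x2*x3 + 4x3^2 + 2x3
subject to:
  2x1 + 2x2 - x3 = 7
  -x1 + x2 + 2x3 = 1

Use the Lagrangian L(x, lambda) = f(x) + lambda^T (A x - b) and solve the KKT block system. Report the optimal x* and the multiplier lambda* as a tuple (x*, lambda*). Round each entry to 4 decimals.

Form the Lagrangian:
  L(x, lambda) = (1/2) x^T Q x + c^T x + lambda^T (A x - b)
Stationarity (grad_x L = 0): Q x + c + A^T lambda = 0.
Primal feasibility: A x = b.

This gives the KKT block system:
  [ Q   A^T ] [ x     ]   [-c ]
  [ A    0  ] [ lambda ] = [ b ]

Solving the linear system:
  x*      = (1.2656, 2.2407, 0.0124)
  lambda* = (-18.0664, -3.0705)
  f(x*)   = 64.7801

x* = (1.2656, 2.2407, 0.0124), lambda* = (-18.0664, -3.0705)


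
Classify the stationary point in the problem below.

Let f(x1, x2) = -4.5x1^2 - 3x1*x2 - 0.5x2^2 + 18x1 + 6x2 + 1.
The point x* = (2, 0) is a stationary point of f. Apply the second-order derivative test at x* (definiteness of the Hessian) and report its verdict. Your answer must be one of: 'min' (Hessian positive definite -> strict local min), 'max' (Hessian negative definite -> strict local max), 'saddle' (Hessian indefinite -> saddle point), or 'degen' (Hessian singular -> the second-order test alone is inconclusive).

Compute the Hessian H = grad^2 f:
  H = [[-9, -3], [-3, -1]]
Verify stationarity: grad f(x*) = H x* + g = (0, 0).
Eigenvalues of H: -10, 0.
H has a zero eigenvalue (singular; negative semidefinite but not definite), so H is neither positive definite, negative definite, nor indefinite. The second-order test alone is inconclusive -> degen.
(Indeed, f is constant along the null direction of H through x*, so x* is not a strict local extremum.)

degen


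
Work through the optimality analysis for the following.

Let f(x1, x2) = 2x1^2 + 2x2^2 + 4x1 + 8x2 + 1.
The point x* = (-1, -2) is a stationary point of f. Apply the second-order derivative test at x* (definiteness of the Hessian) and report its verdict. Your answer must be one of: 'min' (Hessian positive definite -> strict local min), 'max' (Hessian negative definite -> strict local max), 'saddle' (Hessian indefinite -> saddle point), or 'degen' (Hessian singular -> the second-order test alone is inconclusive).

Compute the Hessian H = grad^2 f:
  H = [[4, 0], [0, 4]]
Verify stationarity: grad f(x*) = H x* + g = (0, 0).
Eigenvalues of H: 4, 4.
Both eigenvalues > 0, so H is positive definite -> x* is a strict local min.

min


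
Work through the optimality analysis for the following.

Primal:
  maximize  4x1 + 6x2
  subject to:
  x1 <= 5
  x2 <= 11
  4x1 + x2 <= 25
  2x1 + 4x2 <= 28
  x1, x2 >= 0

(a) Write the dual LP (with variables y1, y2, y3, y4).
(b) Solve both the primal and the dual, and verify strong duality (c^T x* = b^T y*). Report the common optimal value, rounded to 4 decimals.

The standard primal-dual pair for 'max c^T x s.t. A x <= b, x >= 0' is:
  Dual:  min b^T y  s.t.  A^T y >= c,  y >= 0.

So the dual LP is:
  minimize  5y1 + 11y2 + 25y3 + 28y4
  subject to:
    y1 + 4y3 + 2y4 >= 4
    y2 + y3 + 4y4 >= 6
    y1, y2, y3, y4 >= 0

Solving the primal: x* = (5, 4.5).
  primal value c^T x* = 47.
Solving the dual: y* = (1, 0, 0, 1.5).
  dual value b^T y* = 47.
Strong duality: c^T x* = b^T y*. Confirmed.

47


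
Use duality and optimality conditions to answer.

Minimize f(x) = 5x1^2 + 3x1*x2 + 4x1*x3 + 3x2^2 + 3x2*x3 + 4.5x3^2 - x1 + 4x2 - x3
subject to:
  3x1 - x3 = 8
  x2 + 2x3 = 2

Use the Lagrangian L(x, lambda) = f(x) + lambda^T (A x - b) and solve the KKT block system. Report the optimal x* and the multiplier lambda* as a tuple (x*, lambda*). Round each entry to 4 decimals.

Form the Lagrangian:
  L(x, lambda) = (1/2) x^T Q x + c^T x + lambda^T (A x - b)
Stationarity (grad_x L = 0): Q x + c + A^T lambda = 0.
Primal feasibility: A x = b.

This gives the KKT block system:
  [ Q   A^T ] [ x     ]   [-c ]
  [ A    0  ] [ lambda ] = [ b ]

Solving the linear system:
  x*      = (3.016, -0.0963, 1.0481)
  lambda* = (-11.0214, -15.615)
  f(x*)   = 57.4759

x* = (3.016, -0.0963, 1.0481), lambda* = (-11.0214, -15.615)


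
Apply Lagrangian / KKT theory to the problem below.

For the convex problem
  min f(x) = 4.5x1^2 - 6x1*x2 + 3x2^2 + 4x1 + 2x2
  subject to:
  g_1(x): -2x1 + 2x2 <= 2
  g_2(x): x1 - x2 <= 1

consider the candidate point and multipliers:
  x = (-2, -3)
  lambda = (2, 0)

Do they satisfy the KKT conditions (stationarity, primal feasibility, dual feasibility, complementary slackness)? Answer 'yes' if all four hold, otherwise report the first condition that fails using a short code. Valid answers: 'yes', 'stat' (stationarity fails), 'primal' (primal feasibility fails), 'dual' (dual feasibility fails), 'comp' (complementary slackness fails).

Gradient of f: grad f(x) = Q x + c = (4, -4)
Constraint values g_i(x) = a_i^T x - b_i:
  g_1((-2, -3)) = -4
  g_2((-2, -3)) = 0
Stationarity residual: grad f(x) + sum_i lambda_i a_i = (0, 0)
  -> stationarity OK
Primal feasibility (all g_i <= 0): OK
Dual feasibility (all lambda_i >= 0): OK
Complementary slackness (lambda_i * g_i(x) = 0 for all i): FAILS

Verdict: the first failing condition is complementary_slackness -> comp.

comp


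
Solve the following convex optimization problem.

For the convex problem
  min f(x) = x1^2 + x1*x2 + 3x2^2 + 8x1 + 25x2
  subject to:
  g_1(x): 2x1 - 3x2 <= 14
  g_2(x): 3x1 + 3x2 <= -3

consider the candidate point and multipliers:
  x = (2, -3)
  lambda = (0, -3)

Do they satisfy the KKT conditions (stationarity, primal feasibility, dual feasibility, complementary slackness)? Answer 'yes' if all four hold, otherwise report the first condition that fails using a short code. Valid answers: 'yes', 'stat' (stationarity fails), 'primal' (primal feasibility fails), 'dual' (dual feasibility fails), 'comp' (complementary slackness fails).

Gradient of f: grad f(x) = Q x + c = (9, 9)
Constraint values g_i(x) = a_i^T x - b_i:
  g_1((2, -3)) = -1
  g_2((2, -3)) = 0
Stationarity residual: grad f(x) + sum_i lambda_i a_i = (0, 0)
  -> stationarity OK
Primal feasibility (all g_i <= 0): OK
Dual feasibility (all lambda_i >= 0): FAILS
Complementary slackness (lambda_i * g_i(x) = 0 for all i): OK

Verdict: the first failing condition is dual_feasibility -> dual.

dual
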